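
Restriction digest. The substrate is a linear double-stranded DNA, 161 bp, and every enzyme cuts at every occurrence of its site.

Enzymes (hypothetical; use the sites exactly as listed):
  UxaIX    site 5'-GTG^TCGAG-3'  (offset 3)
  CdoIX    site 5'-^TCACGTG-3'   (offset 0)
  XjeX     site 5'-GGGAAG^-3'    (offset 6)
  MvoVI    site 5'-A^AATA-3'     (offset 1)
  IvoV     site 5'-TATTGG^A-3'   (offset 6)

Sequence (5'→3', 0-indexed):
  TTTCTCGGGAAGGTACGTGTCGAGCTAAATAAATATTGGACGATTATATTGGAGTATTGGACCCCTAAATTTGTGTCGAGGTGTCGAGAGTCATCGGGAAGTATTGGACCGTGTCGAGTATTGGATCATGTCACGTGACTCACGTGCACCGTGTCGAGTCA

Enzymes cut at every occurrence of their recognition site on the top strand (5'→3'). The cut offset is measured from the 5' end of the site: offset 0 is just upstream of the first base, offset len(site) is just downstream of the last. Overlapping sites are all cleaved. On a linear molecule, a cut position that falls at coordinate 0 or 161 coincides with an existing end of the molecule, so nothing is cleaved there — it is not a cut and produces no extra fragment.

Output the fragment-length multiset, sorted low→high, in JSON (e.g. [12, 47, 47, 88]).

[4,6,6,6,7,8,8,8,8,8,9,11,12,13,14,15,18]

Site scan:
  UxaIX (GTGTCGAG, off=3): starts [16, 72, 80, 110, 150] → cuts [19, 75, 83, 113, 153]
  CdoIX (TCACGTG, off=0): starts [130, 139] → cuts [130, 139]
  XjeX (GGGAAG, off=6): starts [6, 95] → cuts [12, 101]
  MvoVI (AAATA, off=1): starts [26, 30] → cuts [27, 31]
  IvoV (TATTGGA, off=6): starts [33, 46, 54, 101, 118] → cuts [39, 52, 60, 107, 124]

All cut coordinates (distinct, sorted): [12, 19, 27, 31, 39, 52, 60, 75, 83, 101, 107, 113, 124, 130, 139, 153]

Fragment lengths:
  [0,12): 12 bp
  [12,19): 7 bp
  [19,27): 8 bp
  [27,31): 4 bp
  [31,39): 8 bp
  [39,52): 13 bp
  [52,60): 8 bp
  [60,75): 15 bp
  [75,83): 8 bp
  [83,101): 18 bp
  [101,107): 6 bp
  [107,113): 6 bp
  [113,124): 11 bp
  [124,130): 6 bp
  [130,139): 9 bp
  [139,153): 14 bp
  [153,161): 8 bp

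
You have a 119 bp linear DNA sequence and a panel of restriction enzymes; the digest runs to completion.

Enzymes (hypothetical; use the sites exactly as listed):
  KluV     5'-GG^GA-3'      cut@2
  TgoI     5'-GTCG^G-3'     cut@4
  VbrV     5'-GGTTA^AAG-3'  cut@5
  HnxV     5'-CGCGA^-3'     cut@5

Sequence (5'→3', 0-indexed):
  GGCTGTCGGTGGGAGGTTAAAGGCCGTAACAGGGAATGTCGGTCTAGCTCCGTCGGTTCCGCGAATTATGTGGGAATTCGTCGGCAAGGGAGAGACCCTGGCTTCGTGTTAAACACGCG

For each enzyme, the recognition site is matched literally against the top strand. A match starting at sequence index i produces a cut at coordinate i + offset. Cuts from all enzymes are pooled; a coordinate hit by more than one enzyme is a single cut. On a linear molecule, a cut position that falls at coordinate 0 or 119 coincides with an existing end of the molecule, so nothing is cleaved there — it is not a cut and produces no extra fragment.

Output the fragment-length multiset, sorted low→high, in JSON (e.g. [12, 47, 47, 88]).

Per-enzyme occurrences:
  KluV GGGA/2: at [10, 31, 71, 87] ⇒ [12, 33, 73, 89]
  TgoI GTCGG/4: at [4, 37, 51, 79] ⇒ [8, 41, 55, 83]
  VbrV GGTTAAAG/5: at [14] ⇒ [19]
  HnxV CGCGA/5: at [59] ⇒ [64]

Pooled cuts: [8, 12, 19, 33, 41, 55, 64, 73, 83, 89]

Fragment lengths:
  [0,8): 8 bp
  [8,12): 4 bp
  [12,19): 7 bp
  [19,33): 14 bp
  [33,41): 8 bp
  [41,55): 14 bp
  [55,64): 9 bp
  [64,73): 9 bp
  [73,83): 10 bp
  [83,89): 6 bp
  [89,119): 30 bp

[4,6,7,8,8,9,9,10,14,14,30]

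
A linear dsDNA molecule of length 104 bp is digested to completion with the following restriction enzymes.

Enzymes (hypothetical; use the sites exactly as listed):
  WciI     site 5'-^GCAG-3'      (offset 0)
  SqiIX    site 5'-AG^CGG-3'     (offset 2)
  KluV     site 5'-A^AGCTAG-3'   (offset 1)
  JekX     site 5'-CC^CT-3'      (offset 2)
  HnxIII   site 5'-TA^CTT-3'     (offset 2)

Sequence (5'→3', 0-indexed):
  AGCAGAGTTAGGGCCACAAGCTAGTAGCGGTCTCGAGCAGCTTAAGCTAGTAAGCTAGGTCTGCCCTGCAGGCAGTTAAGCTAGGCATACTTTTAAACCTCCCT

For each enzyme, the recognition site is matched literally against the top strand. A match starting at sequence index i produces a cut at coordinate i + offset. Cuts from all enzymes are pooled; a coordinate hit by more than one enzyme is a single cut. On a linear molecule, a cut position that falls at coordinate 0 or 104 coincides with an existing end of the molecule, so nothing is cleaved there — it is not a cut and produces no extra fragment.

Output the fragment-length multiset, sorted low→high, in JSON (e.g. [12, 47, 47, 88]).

Scan for sites:
  WciI GCAG/0: at [1, 36, 67, 71] ⇒ [1, 36, 67, 71]
  SqiIX AGCGG/2: at [25] ⇒ [27]
  KluV AAGCTAG/1: at [17, 43, 51, 77] ⇒ [18, 44, 52, 78]
  JekX CCCT/2: at [63, 100] ⇒ [65, 102]
  HnxIII TACTT/2: at [87] ⇒ [89]

Pooled cuts: [1, 18, 27, 36, 44, 52, 65, 67, 71, 78, 89, 102]

Fragments:
  [0,1): 1 bp
  [1,18): 17 bp
  [18,27): 9 bp
  [27,36): 9 bp
  [36,44): 8 bp
  [44,52): 8 bp
  [52,65): 13 bp
  [65,67): 2 bp
  [67,71): 4 bp
  [71,78): 7 bp
  [78,89): 11 bp
  [89,102): 13 bp
  [102,104): 2 bp

[1,2,2,4,7,8,8,9,9,11,13,13,17]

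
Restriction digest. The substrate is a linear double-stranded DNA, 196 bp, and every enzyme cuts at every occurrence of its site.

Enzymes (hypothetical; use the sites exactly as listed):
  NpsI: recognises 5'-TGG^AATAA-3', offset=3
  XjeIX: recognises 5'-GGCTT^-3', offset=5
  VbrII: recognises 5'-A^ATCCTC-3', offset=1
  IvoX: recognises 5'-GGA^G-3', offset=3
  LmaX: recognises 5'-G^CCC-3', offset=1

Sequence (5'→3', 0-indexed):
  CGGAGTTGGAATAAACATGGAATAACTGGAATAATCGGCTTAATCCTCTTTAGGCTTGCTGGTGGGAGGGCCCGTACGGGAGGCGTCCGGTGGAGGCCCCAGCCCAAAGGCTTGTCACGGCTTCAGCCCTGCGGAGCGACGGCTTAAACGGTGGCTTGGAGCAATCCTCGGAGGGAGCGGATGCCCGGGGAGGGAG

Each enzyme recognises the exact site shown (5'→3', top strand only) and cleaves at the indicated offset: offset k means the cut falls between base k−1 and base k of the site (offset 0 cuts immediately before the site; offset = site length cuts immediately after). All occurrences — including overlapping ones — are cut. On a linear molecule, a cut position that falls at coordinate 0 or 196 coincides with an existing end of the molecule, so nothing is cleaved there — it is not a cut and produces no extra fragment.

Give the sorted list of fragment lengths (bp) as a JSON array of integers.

Scan for sites:
  NpsI (TGGAATAA, off=3): starts [6, 17, 26] → cuts [9, 20, 29]
  XjeIX (GGCTT, off=5): starts [36, 52, 108, 118, 140, 152] → cuts [41, 57, 113, 123, 145, 157]
  VbrII (AATCCTC, off=1): starts [41, 162] → cuts [42, 163]
  IvoX (GGAG, off=3): starts [1, 64, 78, 91, 132, 157, 169, 173, 188, 192] → cuts [4, 67, 81, 94, 135, 160, 172, 176, 191, 195]
  LmaX (GCCC, off=1): starts [69, 95, 101, 125, 182] → cuts [70, 96, 102, 126, 183]

Pooled cuts: [4, 9, 20, 29, 41, 42, 57, 67, 70, 81, 94, 96, 102, 113, 123, 126, 135, 145, 157, 160, 163, 172, 176, 183, 191, 195]

Fragment lengths:
  [0,4): 4 bp
  [4,9): 5 bp
  [9,20): 11 bp
  [20,29): 9 bp
  [29,41): 12 bp
  [41,42): 1 bp
  [42,57): 15 bp
  [57,67): 10 bp
  [67,70): 3 bp
  [70,81): 11 bp
  [81,94): 13 bp
  [94,96): 2 bp
  [96,102): 6 bp
  [102,113): 11 bp
  [113,123): 10 bp
  [123,126): 3 bp
  [126,135): 9 bp
  [135,145): 10 bp
  [145,157): 12 bp
  [157,160): 3 bp
  [160,163): 3 bp
  [163,172): 9 bp
  [172,176): 4 bp
  [176,183): 7 bp
  [183,191): 8 bp
  [191,195): 4 bp
  [195,196): 1 bp

[1,1,2,3,3,3,3,4,4,4,5,6,7,8,9,9,9,10,10,10,11,11,11,12,12,13,15]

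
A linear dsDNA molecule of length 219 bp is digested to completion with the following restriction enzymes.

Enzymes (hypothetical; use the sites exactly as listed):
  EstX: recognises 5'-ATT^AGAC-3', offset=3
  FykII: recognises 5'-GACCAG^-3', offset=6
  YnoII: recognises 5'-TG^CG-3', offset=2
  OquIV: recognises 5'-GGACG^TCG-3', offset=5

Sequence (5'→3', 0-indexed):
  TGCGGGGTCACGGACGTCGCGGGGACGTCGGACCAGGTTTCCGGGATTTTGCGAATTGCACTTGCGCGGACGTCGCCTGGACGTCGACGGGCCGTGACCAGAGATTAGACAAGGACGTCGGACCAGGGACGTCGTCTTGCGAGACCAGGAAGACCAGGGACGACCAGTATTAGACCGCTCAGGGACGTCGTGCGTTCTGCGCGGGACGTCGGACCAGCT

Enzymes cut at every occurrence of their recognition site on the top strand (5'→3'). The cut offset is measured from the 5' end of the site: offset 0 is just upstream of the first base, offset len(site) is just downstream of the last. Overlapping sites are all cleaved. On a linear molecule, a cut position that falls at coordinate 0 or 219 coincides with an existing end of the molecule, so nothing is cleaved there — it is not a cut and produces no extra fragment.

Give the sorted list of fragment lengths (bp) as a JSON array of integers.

Per-enzyme occurrences:
  EstX (ATTAGAC, off=3): starts [103, 168] → cuts [106, 171]
  FykII (GACCAG, off=6): starts [30, 95, 120, 142, 151, 161, 211] → cuts [36, 101, 126, 148, 157, 167, 217]
  YnoII (TGCG, off=2): starts [0, 49, 62, 137, 190, 197] → cuts [2, 51, 64, 139, 192, 199]
  OquIV (GGACGTCG, off=5): starts [11, 22, 67, 78, 112, 126, 182, 203] → cuts [16, 27, 72, 83, 117, 131, 187, 208]

Pooled cuts: [2, 16, 27, 36, 51, 64, 72, 83, 101, 106, 117, 126, 131, 139, 148, 157, 167, 171, 187, 192, 199, 208, 217]

Fragment lengths:
  [0,2): 2 bp
  [2,16): 14 bp
  [16,27): 11 bp
  [27,36): 9 bp
  [36,51): 15 bp
  [51,64): 13 bp
  [64,72): 8 bp
  [72,83): 11 bp
  [83,101): 18 bp
  [101,106): 5 bp
  [106,117): 11 bp
  [117,126): 9 bp
  [126,131): 5 bp
  [131,139): 8 bp
  [139,148): 9 bp
  [148,157): 9 bp
  [157,167): 10 bp
  [167,171): 4 bp
  [171,187): 16 bp
  [187,192): 5 bp
  [192,199): 7 bp
  [199,208): 9 bp
  [208,217): 9 bp
  [217,219): 2 bp

[2,2,4,5,5,5,7,8,8,9,9,9,9,9,9,10,11,11,11,13,14,15,16,18]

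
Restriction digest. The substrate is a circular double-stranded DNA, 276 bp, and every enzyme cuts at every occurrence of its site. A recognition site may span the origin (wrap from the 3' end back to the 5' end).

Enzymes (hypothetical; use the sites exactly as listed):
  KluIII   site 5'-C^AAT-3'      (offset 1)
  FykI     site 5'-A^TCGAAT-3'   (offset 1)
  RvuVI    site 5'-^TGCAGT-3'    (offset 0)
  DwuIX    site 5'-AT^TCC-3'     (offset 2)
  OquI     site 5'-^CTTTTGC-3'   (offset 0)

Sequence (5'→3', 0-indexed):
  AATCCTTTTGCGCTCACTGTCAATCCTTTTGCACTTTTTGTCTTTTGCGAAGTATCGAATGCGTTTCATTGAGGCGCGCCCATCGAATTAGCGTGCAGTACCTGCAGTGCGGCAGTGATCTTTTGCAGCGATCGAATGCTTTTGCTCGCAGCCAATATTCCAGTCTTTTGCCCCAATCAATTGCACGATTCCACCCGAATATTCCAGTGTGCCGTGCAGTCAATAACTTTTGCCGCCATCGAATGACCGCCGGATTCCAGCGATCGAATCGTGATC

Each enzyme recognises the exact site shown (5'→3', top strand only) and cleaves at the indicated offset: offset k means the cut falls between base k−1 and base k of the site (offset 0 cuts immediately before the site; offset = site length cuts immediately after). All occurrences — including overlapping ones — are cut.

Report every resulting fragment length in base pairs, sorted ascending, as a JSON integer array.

[4,4,4,5,5,6,7,7,8,9,10,11,11,12,12,12,13,13,13,15,16,17,17,17,28]

Site scan:
  KluIII (CAAT, off=1): starts [20, 152, 173, 177, 220, 275] → cuts [0, 21, 153, 174, 178, 221]
  FykI (ATCGAAT, off=1): starts [53, 81, 130, 237, 262] → cuts [54, 82, 131, 238, 263]
  RvuVI (TGCAGT, off=0): starts [93, 102, 214] → cuts [93, 102, 214]
  DwuIX (ATTCC, off=2): starts [156, 187, 200, 253] → cuts [158, 189, 202, 255]
  OquI (CTTTTGC, off=0): starts [4, 25, 41, 119, 138, 164, 226] → cuts [4, 25, 41, 119, 138, 164, 226]

All cut coordinates (distinct, sorted): [0, 4, 21, 25, 41, 54, 82, 93, 102, 119, 131, 138, 153, 158, 164, 174, 178, 189, 202, 214, 221, 226, 238, 255, 263]

Fragment lengths:
  0→4: 4 bp
  4→21: 17 bp
  21→25: 4 bp
  25→41: 16 bp
  41→54: 13 bp
  54→82: 28 bp
  82→93: 11 bp
  93→102: 9 bp
  102→119: 17 bp
  119→131: 12 bp
  131→138: 7 bp
  138→153: 15 bp
  153→158: 5 bp
  158→164: 6 bp
  164→174: 10 bp
  174→178: 4 bp
  178→189: 11 bp
  189→202: 13 bp
  202→214: 12 bp
  214→221: 7 bp
  221→226: 5 bp
  226→238: 12 bp
  238→255: 17 bp
  255→263: 8 bp
  263→0 (wrap): 276-263+0 = 13 bp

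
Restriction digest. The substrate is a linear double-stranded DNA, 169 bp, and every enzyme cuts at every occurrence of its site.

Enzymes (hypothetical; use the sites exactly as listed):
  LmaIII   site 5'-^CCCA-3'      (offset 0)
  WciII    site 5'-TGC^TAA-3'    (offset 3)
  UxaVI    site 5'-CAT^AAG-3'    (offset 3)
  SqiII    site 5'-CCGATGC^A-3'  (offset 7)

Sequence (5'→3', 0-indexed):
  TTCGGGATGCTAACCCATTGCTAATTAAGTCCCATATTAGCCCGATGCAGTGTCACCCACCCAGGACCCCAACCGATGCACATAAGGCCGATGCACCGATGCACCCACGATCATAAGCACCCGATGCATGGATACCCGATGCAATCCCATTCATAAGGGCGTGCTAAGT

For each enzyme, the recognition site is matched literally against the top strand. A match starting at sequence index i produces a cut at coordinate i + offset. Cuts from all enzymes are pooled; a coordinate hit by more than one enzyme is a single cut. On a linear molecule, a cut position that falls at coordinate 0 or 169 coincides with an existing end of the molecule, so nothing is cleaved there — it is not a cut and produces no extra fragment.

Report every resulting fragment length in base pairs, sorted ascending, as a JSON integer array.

[1,3,3,4,4,5,7,8,8,8,9,9,10,10,11,11,12,13,15,18]

Per-enzyme occurrences:
  LmaIII (CCCA, off=0): starts [13, 30, 55, 59, 67, 103, 145] → cuts [13, 30, 55, 59, 67, 103, 145]
  WciII (TGCTAA, off=3): starts [7, 18, 161] → cuts [10, 21, 164]
  UxaVI (CATAAG, off=3): starts [80, 111, 151] → cuts [83, 114, 154]
  SqiII (CCGATGCA, off=7): starts [41, 72, 87, 95, 120, 135] → cuts [48, 79, 94, 102, 127, 142]

All cut coordinates (distinct, sorted): [10, 13, 21, 30, 48, 55, 59, 67, 79, 83, 94, 102, 103, 114, 127, 142, 145, 154, 164]

Fragment lengths:
  [0,10): 10 bp
  [10,13): 3 bp
  [13,21): 8 bp
  [21,30): 9 bp
  [30,48): 18 bp
  [48,55): 7 bp
  [55,59): 4 bp
  [59,67): 8 bp
  [67,79): 12 bp
  [79,83): 4 bp
  [83,94): 11 bp
  [94,102): 8 bp
  [102,103): 1 bp
  [103,114): 11 bp
  [114,127): 13 bp
  [127,142): 15 bp
  [142,145): 3 bp
  [145,154): 9 bp
  [154,164): 10 bp
  [164,169): 5 bp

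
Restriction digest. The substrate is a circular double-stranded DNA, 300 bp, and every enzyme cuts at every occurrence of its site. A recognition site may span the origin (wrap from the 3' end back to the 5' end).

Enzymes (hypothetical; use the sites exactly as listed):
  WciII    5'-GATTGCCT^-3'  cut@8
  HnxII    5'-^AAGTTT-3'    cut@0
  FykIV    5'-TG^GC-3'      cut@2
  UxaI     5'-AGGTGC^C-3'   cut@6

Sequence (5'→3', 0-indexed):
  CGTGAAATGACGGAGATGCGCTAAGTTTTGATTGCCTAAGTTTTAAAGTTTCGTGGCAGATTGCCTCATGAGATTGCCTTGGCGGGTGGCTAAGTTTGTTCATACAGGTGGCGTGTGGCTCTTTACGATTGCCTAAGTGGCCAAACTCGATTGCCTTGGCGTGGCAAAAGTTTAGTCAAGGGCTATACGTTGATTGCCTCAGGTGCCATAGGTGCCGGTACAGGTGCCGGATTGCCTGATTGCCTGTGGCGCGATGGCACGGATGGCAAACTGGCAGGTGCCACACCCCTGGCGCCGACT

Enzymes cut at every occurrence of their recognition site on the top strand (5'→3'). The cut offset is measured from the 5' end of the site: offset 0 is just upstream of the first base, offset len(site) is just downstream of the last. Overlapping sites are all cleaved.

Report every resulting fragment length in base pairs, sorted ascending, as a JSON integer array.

[2,2,3,3,4,5,5,7,7,7,8,8,8,8,8,9,9,10,10,10,11,12,13,15,17,17,19,31,32]

Scan for sites:
  WciII GATTGCCT/8: at [29, 58, 71, 126, 148, 191, 229, 237] ⇒ [37, 66, 79, 134, 156, 199, 237, 245]
  HnxII AAGTTT/0: at [22, 37, 45, 91, 167] ⇒ [22, 37, 45, 91, 167]
  FykIV TGGC/2: at [53, 79, 86, 108, 115, 137, 156, 161, 246, 254, 263, 271, 289] ⇒ [55, 81, 88, 110, 117, 139, 158, 163, 248, 256, 265, 273, 291]
  UxaI AGGTGCC/6: at [200, 209, 221, 275] ⇒ [206, 215, 227, 281]

Pooled cuts: [22, 37, 45, 55, 66, 79, 81, 88, 91, 110, 117, 134, 139, 156, 158, 163, 167, 199, 206, 215, 227, 237, 245, 248, 256, 265, 273, 281, 291]

Fragments:
  22→37: 15 bp
  37→45: 8 bp
  45→55: 10 bp
  55→66: 11 bp
  66→79: 13 bp
  79→81: 2 bp
  81→88: 7 bp
  88→91: 3 bp
  91→110: 19 bp
  110→117: 7 bp
  117→134: 17 bp
  134→139: 5 bp
  139→156: 17 bp
  156→158: 2 bp
  158→163: 5 bp
  163→167: 4 bp
  167→199: 32 bp
  199→206: 7 bp
  206→215: 9 bp
  215→227: 12 bp
  227→237: 10 bp
  237→245: 8 bp
  245→248: 3 bp
  248→256: 8 bp
  256→265: 9 bp
  265→273: 8 bp
  273→281: 8 bp
  281→291: 10 bp
  291→22 (wrap): 300-291+22 = 31 bp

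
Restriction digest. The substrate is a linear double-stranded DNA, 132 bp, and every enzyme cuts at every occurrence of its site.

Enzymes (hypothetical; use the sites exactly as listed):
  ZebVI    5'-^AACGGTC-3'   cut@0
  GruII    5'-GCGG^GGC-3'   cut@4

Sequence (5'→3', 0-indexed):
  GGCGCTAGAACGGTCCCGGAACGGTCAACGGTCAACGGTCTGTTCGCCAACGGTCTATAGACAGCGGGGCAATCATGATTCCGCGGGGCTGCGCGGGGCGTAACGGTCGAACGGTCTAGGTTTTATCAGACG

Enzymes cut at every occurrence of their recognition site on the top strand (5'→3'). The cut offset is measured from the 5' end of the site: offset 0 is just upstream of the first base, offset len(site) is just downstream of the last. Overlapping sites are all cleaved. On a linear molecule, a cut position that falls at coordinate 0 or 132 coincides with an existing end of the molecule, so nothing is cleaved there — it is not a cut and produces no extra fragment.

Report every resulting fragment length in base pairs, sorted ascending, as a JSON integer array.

Site scan:
  ZebVI AACGGTC/0: at [8, 19, 26, 33, 48, 101, 109] ⇒ [8, 19, 26, 33, 48, 101, 109]
  GruII GCGGGGC/4: at [63, 82, 92] ⇒ [67, 86, 96]

Pooled cuts: [8, 19, 26, 33, 48, 67, 86, 96, 101, 109]

Fragment lengths:
  [0,8): 8 bp
  [8,19): 11 bp
  [19,26): 7 bp
  [26,33): 7 bp
  [33,48): 15 bp
  [48,67): 19 bp
  [67,86): 19 bp
  [86,96): 10 bp
  [96,101): 5 bp
  [101,109): 8 bp
  [109,132): 23 bp

[5,7,7,8,8,10,11,15,19,19,23]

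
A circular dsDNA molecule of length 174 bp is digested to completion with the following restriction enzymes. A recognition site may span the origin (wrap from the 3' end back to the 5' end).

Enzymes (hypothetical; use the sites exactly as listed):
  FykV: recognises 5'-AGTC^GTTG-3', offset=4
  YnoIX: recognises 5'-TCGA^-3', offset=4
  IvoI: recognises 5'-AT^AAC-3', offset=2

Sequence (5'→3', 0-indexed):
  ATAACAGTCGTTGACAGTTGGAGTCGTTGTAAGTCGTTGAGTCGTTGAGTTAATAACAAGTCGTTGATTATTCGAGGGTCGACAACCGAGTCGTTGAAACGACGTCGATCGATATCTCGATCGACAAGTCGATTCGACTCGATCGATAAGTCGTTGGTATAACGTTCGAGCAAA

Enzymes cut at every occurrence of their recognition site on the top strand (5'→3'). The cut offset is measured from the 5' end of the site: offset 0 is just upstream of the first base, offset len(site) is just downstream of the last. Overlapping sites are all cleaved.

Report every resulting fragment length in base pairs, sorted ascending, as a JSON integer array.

Site scan:
  FykV AGTCGTTG/4: at [5, 21, 31, 39, 58, 88, 148] ⇒ [9, 25, 35, 43, 62, 92, 152]
  YnoIX TCGA/4: at [71, 78, 104, 108, 116, 120, 128, 133, 138, 142, 165] ⇒ [75, 82, 108, 112, 120, 124, 132, 137, 142, 146, 169]
  IvoI ATAAC/2: at [0, 52, 158] ⇒ [2, 54, 160]

Pooled cuts: [2, 9, 25, 35, 43, 54, 62, 75, 82, 92, 108, 112, 120, 124, 132, 137, 142, 146, 152, 160, 169]

Fragments:
  2→9: 7 bp
  9→25: 16 bp
  25→35: 10 bp
  35→43: 8 bp
  43→54: 11 bp
  54→62: 8 bp
  62→75: 13 bp
  75→82: 7 bp
  82→92: 10 bp
  92→108: 16 bp
  108→112: 4 bp
  112→120: 8 bp
  120→124: 4 bp
  124→132: 8 bp
  132→137: 5 bp
  137→142: 5 bp
  142→146: 4 bp
  146→152: 6 bp
  152→160: 8 bp
  160→169: 9 bp
  169→2 (wrap): 174-169+2 = 7 bp

[4,4,4,5,5,6,7,7,7,8,8,8,8,8,9,10,10,11,13,16,16]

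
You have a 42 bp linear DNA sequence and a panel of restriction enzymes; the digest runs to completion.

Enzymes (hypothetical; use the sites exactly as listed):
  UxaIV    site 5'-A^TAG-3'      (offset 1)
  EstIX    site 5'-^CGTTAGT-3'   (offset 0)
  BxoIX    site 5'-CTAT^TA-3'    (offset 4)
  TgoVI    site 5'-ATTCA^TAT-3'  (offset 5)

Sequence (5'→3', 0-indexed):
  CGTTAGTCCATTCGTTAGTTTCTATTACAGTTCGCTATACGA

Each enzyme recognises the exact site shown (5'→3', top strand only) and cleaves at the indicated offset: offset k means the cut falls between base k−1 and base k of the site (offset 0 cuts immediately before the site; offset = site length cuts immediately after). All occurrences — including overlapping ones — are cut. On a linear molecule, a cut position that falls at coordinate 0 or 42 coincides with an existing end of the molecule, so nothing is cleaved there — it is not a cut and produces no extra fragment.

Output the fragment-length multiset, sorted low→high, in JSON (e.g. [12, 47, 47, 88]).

[12,13,17]

Site scan:
  UxaIV (ATAG, off=1): no sites
  EstIX CGTTAGT/0: at [0, 12] ⇒ [12] (position 0 is a terminus of the linear molecule — no cut)
  BxoIX CTATTA/4: at [21] ⇒ [25]
  TgoVI (ATTCATAT, off=5): no sites

All cut coordinates (distinct, sorted): [12, 25]

Fragments:
  [0,12): 12 bp
  [12,25): 13 bp
  [25,42): 17 bp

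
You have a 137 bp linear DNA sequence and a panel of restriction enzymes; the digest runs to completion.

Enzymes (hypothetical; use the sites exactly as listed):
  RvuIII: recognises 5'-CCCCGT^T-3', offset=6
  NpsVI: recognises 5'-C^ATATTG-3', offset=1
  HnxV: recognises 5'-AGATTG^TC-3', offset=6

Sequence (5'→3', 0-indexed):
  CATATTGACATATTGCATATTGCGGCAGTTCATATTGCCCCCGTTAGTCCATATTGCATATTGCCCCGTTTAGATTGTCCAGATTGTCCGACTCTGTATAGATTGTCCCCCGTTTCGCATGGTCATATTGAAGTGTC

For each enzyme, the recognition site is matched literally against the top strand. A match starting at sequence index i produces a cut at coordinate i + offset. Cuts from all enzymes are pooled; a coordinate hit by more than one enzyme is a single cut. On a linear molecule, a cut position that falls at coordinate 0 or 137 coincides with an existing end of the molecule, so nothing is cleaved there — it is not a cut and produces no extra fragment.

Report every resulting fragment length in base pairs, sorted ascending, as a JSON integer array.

Per-enzyme occurrences:
  RvuIII CCCCGTT/6: at [38, 63, 107] ⇒ [44, 69, 113]
  NpsVI CATATTG/1: at [0, 8, 15, 30, 49, 56, 123] ⇒ [1, 9, 16, 31, 50, 57, 124]
  HnxV AGATTGTC/6: at [71, 80, 99] ⇒ [77, 86, 105]

All cut coordinates (distinct, sorted): [1, 9, 16, 31, 44, 50, 57, 69, 77, 86, 105, 113, 124]

Fragment lengths:
  [0,1): 1 bp
  [1,9): 8 bp
  [9,16): 7 bp
  [16,31): 15 bp
  [31,44): 13 bp
  [44,50): 6 bp
  [50,57): 7 bp
  [57,69): 12 bp
  [69,77): 8 bp
  [77,86): 9 bp
  [86,105): 19 bp
  [105,113): 8 bp
  [113,124): 11 bp
  [124,137): 13 bp

[1,6,7,7,8,8,8,9,11,12,13,13,15,19]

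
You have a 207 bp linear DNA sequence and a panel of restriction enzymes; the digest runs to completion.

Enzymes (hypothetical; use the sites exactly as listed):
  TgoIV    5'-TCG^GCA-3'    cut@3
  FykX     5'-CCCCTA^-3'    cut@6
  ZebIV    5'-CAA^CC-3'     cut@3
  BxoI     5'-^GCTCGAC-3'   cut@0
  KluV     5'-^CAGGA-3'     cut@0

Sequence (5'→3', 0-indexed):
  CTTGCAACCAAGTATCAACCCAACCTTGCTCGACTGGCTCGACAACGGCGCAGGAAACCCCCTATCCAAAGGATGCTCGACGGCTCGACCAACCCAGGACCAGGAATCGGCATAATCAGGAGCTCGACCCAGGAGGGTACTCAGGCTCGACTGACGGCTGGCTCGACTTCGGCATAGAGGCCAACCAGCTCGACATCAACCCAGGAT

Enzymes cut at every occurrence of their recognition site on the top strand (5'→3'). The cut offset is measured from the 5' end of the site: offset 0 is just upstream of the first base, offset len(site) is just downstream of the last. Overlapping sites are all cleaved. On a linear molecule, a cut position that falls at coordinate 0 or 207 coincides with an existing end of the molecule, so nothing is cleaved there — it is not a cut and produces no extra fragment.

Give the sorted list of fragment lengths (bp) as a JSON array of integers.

Per-enzyme occurrences:
  TgoIV (TCGGCA, off=3): starts [106, 168] → cuts [109, 171]
  FykX (CCCCTA, off=6): starts [58] → cuts [64]
  ZebIV (CAACC, off=3): starts [4, 15, 20, 89, 181, 196] → cuts [7, 18, 23, 92, 184, 199]
  BxoI (GCTCGAC, off=0): starts [27, 36, 74, 82, 121, 144, 160, 187] → cuts [27, 36, 74, 82, 121, 144, 160, 187]
  KluV (CAGGA, off=0): starts [50, 94, 100, 116, 129, 201] → cuts [50, 94, 100, 116, 129, 201]

Pooled cuts: [7, 18, 23, 27, 36, 50, 64, 74, 82, 92, 94, 100, 109, 116, 121, 129, 144, 160, 171, 184, 187, 199, 201]

Fragment lengths:
  [0,7): 7 bp
  [7,18): 11 bp
  [18,23): 5 bp
  [23,27): 4 bp
  [27,36): 9 bp
  [36,50): 14 bp
  [50,64): 14 bp
  [64,74): 10 bp
  [74,82): 8 bp
  [82,92): 10 bp
  [92,94): 2 bp
  [94,100): 6 bp
  [100,109): 9 bp
  [109,116): 7 bp
  [116,121): 5 bp
  [121,129): 8 bp
  [129,144): 15 bp
  [144,160): 16 bp
  [160,171): 11 bp
  [171,184): 13 bp
  [184,187): 3 bp
  [187,199): 12 bp
  [199,201): 2 bp
  [201,207): 6 bp

[2,2,3,4,5,5,6,6,7,7,8,8,9,9,10,10,11,11,12,13,14,14,15,16]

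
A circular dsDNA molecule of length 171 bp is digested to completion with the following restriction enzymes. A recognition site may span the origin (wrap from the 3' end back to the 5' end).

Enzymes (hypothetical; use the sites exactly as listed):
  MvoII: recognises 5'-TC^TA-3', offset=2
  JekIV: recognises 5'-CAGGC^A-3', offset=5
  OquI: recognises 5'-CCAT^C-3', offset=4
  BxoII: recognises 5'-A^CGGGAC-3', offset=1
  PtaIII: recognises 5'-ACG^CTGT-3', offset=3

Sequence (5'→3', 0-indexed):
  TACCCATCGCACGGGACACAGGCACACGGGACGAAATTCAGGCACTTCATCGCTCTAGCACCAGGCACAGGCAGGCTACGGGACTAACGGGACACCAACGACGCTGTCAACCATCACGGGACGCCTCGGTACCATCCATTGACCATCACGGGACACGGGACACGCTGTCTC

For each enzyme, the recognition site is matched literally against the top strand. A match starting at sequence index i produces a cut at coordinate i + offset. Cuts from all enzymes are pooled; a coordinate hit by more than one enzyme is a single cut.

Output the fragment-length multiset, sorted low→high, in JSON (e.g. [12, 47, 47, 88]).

[2,2,3,4,6,6,7,7,7,9,9,11,11,11,12,12,16,17,19]

Per-enzyme occurrences:
  MvoII (TCTA, off=2): starts [53, 169] → cuts [0, 55]
  JekIV (CAGGCA, off=5): starts [18, 38, 61, 67] → cuts [23, 43, 66, 72]
  OquI (CCATC, off=4): starts [3, 110, 131, 142] → cuts [7, 114, 135, 146]
  BxoII (ACGGGAC, off=1): starts [10, 25, 77, 86, 115, 147, 154] → cuts [11, 26, 78, 87, 116, 148, 155]
  PtaIII (ACGCTGT, off=3): starts [100, 161] → cuts [103, 164]

All cut coordinates (distinct, sorted): [0, 7, 11, 23, 26, 43, 55, 66, 72, 78, 87, 103, 114, 116, 135, 146, 148, 155, 164]

Fragment lengths:
  0→7: 7 bp
  7→11: 4 bp
  11→23: 12 bp
  23→26: 3 bp
  26→43: 17 bp
  43→55: 12 bp
  55→66: 11 bp
  66→72: 6 bp
  72→78: 6 bp
  78→87: 9 bp
  87→103: 16 bp
  103→114: 11 bp
  114→116: 2 bp
  116→135: 19 bp
  135→146: 11 bp
  146→148: 2 bp
  148→155: 7 bp
  155→164: 9 bp
  164→0 (wrap): 171-164+0 = 7 bp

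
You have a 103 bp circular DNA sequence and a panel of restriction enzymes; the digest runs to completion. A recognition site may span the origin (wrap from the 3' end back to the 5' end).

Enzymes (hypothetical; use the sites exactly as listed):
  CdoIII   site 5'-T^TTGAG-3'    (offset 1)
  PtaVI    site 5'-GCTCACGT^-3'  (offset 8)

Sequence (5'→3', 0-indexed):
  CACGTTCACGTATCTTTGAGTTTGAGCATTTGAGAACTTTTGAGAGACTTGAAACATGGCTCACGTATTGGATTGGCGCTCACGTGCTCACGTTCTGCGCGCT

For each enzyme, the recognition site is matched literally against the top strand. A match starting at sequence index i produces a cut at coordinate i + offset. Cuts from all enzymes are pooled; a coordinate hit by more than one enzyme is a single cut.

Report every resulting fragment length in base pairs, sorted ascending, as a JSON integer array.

Site scan:
  CdoIII TTTGAG/1: at [14, 20, 28, 38] ⇒ [15, 21, 29, 39]
  PtaVI GCTCACGT/8: at [58, 77, 85, 100] ⇒ [5, 66, 85, 93]

All cut coordinates (distinct, sorted): [5, 15, 21, 29, 39, 66, 85, 93]

Fragment lengths:
  5→15: 10 bp
  15→21: 6 bp
  21→29: 8 bp
  29→39: 10 bp
  39→66: 27 bp
  66→85: 19 bp
  85→93: 8 bp
  93→5 (wrap): 103-93+5 = 15 bp

[6,8,8,10,10,15,19,27]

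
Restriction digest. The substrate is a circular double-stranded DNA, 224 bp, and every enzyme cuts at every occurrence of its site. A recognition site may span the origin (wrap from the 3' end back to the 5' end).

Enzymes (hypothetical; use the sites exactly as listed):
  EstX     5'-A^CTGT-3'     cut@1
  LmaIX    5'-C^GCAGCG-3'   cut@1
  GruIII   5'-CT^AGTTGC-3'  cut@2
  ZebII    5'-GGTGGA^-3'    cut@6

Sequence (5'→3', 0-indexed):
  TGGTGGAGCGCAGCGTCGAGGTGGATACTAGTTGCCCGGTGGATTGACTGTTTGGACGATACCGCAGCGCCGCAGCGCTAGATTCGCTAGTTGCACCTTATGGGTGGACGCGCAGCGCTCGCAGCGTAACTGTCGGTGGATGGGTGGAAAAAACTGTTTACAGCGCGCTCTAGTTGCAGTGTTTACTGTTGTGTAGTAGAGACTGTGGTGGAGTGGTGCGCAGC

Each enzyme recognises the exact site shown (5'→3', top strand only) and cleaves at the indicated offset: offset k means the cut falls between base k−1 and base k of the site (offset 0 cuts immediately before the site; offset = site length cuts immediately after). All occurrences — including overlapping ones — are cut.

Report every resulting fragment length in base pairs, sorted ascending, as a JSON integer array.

[2,3,4,4,5,8,8,9,9,10,11,14,14,16,16,17,17,18,19,20]

Per-enzyme occurrences:
  EstX (ACTGT, off=1): starts [46, 128, 152, 184, 201] → cuts [47, 129, 153, 185, 202]
  LmaIX (CGCAGCG, off=1): starts [8, 62, 70, 110, 119] → cuts [9, 63, 71, 111, 120]
  GruIII (CTAGTTGC, off=2): starts [27, 86, 169] → cuts [29, 88, 171]
  ZebII (GGTGGA, off=6): starts [1, 19, 37, 102, 134, 142, 206] → cuts [7, 25, 43, 108, 140, 148, 212]

All cut coordinates (distinct, sorted): [7, 9, 25, 29, 43, 47, 63, 71, 88, 108, 111, 120, 129, 140, 148, 153, 171, 185, 202, 212]

Fragment lengths:
  7→9: 2 bp
  9→25: 16 bp
  25→29: 4 bp
  29→43: 14 bp
  43→47: 4 bp
  47→63: 16 bp
  63→71: 8 bp
  71→88: 17 bp
  88→108: 20 bp
  108→111: 3 bp
  111→120: 9 bp
  120→129: 9 bp
  129→140: 11 bp
  140→148: 8 bp
  148→153: 5 bp
  153→171: 18 bp
  171→185: 14 bp
  185→202: 17 bp
  202→212: 10 bp
  212→7 (wrap): 224-212+7 = 19 bp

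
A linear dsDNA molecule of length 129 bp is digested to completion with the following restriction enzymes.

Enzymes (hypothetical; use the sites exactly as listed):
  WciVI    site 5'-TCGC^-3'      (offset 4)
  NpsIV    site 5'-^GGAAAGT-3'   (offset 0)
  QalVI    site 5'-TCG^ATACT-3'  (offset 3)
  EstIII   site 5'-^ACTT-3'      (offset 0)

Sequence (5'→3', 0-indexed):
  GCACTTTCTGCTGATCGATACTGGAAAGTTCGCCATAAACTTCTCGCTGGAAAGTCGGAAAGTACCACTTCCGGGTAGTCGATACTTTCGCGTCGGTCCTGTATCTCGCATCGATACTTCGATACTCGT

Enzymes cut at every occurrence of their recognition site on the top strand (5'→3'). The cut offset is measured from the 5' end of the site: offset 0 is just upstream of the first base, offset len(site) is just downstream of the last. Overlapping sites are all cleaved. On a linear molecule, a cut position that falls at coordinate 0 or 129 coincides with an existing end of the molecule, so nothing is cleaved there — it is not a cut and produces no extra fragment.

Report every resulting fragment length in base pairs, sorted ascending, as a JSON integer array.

[1,2,2,2,4,5,5,6,8,8,8,9,10,11,15,15,18]

Scan for sites:
  WciVI TCGC/4: at [29, 43, 87, 105] ⇒ [33, 47, 91, 109]
  NpsIV GGAAAGT/0: at [22, 48, 56] ⇒ [22, 48, 56]
  QalVI TCGATACT/3: at [14, 78, 110, 118] ⇒ [17, 81, 113, 121]
  EstIII ACTT/0: at [2, 38, 66, 83, 115] ⇒ [2, 38, 66, 83, 115]

All cut coordinates (distinct, sorted): [2, 17, 22, 33, 38, 47, 48, 56, 66, 81, 83, 91, 109, 113, 115, 121]

Fragments:
  [0,2): 2 bp
  [2,17): 15 bp
  [17,22): 5 bp
  [22,33): 11 bp
  [33,38): 5 bp
  [38,47): 9 bp
  [47,48): 1 bp
  [48,56): 8 bp
  [56,66): 10 bp
  [66,81): 15 bp
  [81,83): 2 bp
  [83,91): 8 bp
  [91,109): 18 bp
  [109,113): 4 bp
  [113,115): 2 bp
  [115,121): 6 bp
  [121,129): 8 bp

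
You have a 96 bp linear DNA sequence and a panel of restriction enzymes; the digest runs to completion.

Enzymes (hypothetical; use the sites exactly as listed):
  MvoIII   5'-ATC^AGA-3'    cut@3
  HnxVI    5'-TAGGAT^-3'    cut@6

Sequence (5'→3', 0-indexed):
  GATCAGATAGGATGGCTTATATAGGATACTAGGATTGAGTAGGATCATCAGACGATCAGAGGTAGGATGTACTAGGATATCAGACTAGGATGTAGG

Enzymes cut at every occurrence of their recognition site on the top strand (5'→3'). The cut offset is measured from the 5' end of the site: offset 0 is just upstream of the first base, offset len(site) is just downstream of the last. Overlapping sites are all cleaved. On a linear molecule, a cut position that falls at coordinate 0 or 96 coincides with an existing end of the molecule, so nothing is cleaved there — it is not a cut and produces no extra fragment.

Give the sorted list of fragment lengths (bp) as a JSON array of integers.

[3,4,4,5,8,8,9,10,10,10,11,14]

Site scan:
  MvoIII (ATCAGA, off=3): starts [1, 46, 54, 78] → cuts [4, 49, 57, 81]
  HnxVI (TAGGAT, off=6): starts [7, 21, 29, 39, 62, 72, 85] → cuts [13, 27, 35, 45, 68, 78, 91]

Pooled cuts: [4, 13, 27, 35, 45, 49, 57, 68, 78, 81, 91]

Fragments:
  [0,4): 4 bp
  [4,13): 9 bp
  [13,27): 14 bp
  [27,35): 8 bp
  [35,45): 10 bp
  [45,49): 4 bp
  [49,57): 8 bp
  [57,68): 11 bp
  [68,78): 10 bp
  [78,81): 3 bp
  [81,91): 10 bp
  [91,96): 5 bp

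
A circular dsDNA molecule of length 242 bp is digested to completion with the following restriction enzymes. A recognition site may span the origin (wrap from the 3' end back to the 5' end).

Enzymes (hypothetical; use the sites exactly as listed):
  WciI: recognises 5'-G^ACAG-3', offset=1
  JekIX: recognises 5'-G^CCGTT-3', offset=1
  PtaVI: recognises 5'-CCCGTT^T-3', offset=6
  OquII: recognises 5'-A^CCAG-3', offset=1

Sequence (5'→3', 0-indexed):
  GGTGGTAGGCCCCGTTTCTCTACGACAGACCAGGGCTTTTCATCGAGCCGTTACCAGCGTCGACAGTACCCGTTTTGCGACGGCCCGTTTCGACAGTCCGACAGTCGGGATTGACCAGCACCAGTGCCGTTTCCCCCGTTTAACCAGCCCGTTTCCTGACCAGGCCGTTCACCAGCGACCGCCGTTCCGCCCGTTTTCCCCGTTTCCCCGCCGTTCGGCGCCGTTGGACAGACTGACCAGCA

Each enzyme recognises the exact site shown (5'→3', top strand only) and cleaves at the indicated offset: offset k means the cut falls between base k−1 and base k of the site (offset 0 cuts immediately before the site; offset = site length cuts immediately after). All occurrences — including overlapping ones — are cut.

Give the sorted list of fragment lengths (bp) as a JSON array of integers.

Site scan:
  WciI GACAG/1: at [23, 61, 91, 99, 226] ⇒ [24, 62, 92, 100, 227]
  JekIX GCCGTT/1: at [46, 125, 163, 180, 209, 219] ⇒ [47, 126, 164, 181, 210, 220]
  PtaVI CCCGTTT/6: at [10, 68, 83, 134, 147, 189, 198] ⇒ [16, 74, 89, 140, 153, 195, 204]
  OquII ACCAG/1: at [28, 52, 113, 119, 142, 158, 170, 235] ⇒ [29, 53, 114, 120, 143, 159, 171, 236]

Pooled cuts: [16, 24, 29, 47, 53, 62, 74, 89, 92, 100, 114, 120, 126, 140, 143, 153, 159, 164, 171, 181, 195, 204, 210, 220, 227, 236]

Fragments:
  16→24: 8 bp
  24→29: 5 bp
  29→47: 18 bp
  47→53: 6 bp
  53→62: 9 bp
  62→74: 12 bp
  74→89: 15 bp
  89→92: 3 bp
  92→100: 8 bp
  100→114: 14 bp
  114→120: 6 bp
  120→126: 6 bp
  126→140: 14 bp
  140→143: 3 bp
  143→153: 10 bp
  153→159: 6 bp
  159→164: 5 bp
  164→171: 7 bp
  171→181: 10 bp
  181→195: 14 bp
  195→204: 9 bp
  204→210: 6 bp
  210→220: 10 bp
  220→227: 7 bp
  227→236: 9 bp
  236→16 (wrap): 242-236+16 = 22 bp

[3,3,5,5,6,6,6,6,6,7,7,8,8,9,9,9,10,10,10,12,14,14,14,15,18,22]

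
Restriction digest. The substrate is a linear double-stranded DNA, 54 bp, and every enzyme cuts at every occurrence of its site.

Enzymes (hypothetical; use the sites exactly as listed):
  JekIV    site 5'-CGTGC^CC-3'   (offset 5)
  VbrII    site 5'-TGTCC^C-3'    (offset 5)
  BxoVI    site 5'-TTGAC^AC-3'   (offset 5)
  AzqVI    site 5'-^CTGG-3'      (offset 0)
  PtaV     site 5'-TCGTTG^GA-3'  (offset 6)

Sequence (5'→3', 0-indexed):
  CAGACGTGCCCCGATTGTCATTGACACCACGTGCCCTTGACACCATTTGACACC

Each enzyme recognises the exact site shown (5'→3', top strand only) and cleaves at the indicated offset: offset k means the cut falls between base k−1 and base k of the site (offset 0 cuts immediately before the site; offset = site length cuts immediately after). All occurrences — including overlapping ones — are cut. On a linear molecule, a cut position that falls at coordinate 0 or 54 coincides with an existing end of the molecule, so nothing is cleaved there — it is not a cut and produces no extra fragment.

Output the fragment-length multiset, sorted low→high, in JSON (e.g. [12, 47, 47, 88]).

[3,7,9,9,10,16]

Scan for sites:
  JekIV (CGTGCCC, off=5): starts [4, 29] → cuts [9, 34]
  VbrII (TGTCCC, off=5): no sites
  BxoVI (TTGACAC, off=5): starts [20, 36, 46] → cuts [25, 41, 51]
  AzqVI (CTGG, off=0): no sites
  PtaV (TCGTTGGA, off=6): no sites

All cut coordinates (distinct, sorted): [9, 25, 34, 41, 51]

Fragment lengths:
  [0,9): 9 bp
  [9,25): 16 bp
  [25,34): 9 bp
  [34,41): 7 bp
  [41,51): 10 bp
  [51,54): 3 bp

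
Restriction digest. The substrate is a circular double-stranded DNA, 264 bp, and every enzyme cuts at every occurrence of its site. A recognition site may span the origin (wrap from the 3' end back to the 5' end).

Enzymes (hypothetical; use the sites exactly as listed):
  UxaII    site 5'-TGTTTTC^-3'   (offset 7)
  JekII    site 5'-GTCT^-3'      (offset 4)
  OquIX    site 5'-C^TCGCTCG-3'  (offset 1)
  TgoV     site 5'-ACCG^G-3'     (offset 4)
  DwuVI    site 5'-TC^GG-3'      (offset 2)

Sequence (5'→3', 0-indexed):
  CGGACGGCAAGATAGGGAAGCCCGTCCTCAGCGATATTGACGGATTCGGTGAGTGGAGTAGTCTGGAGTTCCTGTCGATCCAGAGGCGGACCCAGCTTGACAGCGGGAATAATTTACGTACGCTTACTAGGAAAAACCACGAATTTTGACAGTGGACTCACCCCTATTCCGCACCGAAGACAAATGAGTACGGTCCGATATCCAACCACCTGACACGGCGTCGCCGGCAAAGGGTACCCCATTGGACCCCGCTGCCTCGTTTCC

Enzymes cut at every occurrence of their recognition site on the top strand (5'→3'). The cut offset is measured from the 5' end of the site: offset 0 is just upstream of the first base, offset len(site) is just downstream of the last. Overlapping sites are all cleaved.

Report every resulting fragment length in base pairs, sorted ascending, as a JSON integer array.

Site scan:
  UxaII (TGTTTTC, off=7): no sites
  JekII (GTCT, off=4): starts [60] → cuts [64]
  OquIX (CTCGCTCG, off=1): no sites
  TgoV (ACCGG, off=4): no sites
  DwuVI (TCGG, off=2): starts [45] → cuts [47]

All cut coordinates (distinct, sorted): [47, 64]

Fragment lengths:
  47→64: 17 bp
  64→47 (wrap): 264-64+47 = 247 bp

[17,247]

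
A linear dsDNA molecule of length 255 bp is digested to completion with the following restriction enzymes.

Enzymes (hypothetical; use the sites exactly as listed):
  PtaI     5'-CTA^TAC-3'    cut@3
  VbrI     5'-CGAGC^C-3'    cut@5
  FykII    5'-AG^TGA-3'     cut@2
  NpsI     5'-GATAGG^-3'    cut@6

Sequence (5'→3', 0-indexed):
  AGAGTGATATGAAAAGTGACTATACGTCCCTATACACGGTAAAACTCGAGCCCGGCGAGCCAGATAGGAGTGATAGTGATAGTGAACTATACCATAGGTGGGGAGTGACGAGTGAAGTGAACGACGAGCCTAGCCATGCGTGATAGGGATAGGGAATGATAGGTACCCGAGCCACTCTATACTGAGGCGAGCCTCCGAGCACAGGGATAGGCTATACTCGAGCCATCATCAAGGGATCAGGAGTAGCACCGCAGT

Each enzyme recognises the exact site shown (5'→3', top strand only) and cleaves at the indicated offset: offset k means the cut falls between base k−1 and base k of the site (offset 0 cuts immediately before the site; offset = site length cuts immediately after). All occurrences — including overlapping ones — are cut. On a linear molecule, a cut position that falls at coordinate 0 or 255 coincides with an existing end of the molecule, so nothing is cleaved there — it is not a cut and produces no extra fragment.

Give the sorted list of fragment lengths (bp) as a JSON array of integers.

[2,3,4,5,6,6,6,6,7,7,7,8,9,9,9,10,10,12,12,13,16,18,19,19,32]

Scan for sites:
  PtaI (CTATAC, off=3): starts [19, 29, 86, 176, 211] → cuts [22, 32, 89, 179, 214]
  VbrI (CGAGCC, off=5): starts [46, 55, 124, 167, 187, 218] → cuts [51, 60, 129, 172, 192, 223]
  FykII (AGTGA, off=2): starts [2, 14, 68, 74, 80, 103, 110, 115] → cuts [4, 16, 70, 76, 82, 105, 112, 117]
  NpsI (GATAGG, off=6): starts [62, 141, 147, 157, 205] → cuts [68, 147, 153, 163, 211]

Pooled cuts: [4, 16, 22, 32, 51, 60, 68, 70, 76, 82, 89, 105, 112, 117, 129, 147, 153, 163, 172, 179, 192, 211, 214, 223]

Fragment lengths:
  [0,4): 4 bp
  [4,16): 12 bp
  [16,22): 6 bp
  [22,32): 10 bp
  [32,51): 19 bp
  [51,60): 9 bp
  [60,68): 8 bp
  [68,70): 2 bp
  [70,76): 6 bp
  [76,82): 6 bp
  [82,89): 7 bp
  [89,105): 16 bp
  [105,112): 7 bp
  [112,117): 5 bp
  [117,129): 12 bp
  [129,147): 18 bp
  [147,153): 6 bp
  [153,163): 10 bp
  [163,172): 9 bp
  [172,179): 7 bp
  [179,192): 13 bp
  [192,211): 19 bp
  [211,214): 3 bp
  [214,223): 9 bp
  [223,255): 32 bp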